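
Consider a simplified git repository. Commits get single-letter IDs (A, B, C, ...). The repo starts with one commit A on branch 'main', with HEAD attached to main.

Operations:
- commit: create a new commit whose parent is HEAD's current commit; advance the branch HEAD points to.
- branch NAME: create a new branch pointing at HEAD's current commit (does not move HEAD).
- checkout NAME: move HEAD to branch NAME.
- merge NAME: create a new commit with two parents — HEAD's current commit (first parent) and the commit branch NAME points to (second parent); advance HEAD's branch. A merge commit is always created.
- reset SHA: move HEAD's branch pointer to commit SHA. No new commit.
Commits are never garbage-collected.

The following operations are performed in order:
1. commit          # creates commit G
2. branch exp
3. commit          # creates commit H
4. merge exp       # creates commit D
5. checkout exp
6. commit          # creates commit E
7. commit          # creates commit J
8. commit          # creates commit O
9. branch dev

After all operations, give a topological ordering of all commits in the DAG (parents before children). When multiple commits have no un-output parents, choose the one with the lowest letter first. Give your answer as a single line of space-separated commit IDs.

After op 1 (commit): HEAD=main@G [main=G]
After op 2 (branch): HEAD=main@G [exp=G main=G]
After op 3 (commit): HEAD=main@H [exp=G main=H]
After op 4 (merge): HEAD=main@D [exp=G main=D]
After op 5 (checkout): HEAD=exp@G [exp=G main=D]
After op 6 (commit): HEAD=exp@E [exp=E main=D]
After op 7 (commit): HEAD=exp@J [exp=J main=D]
After op 8 (commit): HEAD=exp@O [exp=O main=D]
After op 9 (branch): HEAD=exp@O [dev=O exp=O main=D]
commit A: parents=[]
commit D: parents=['H', 'G']
commit E: parents=['G']
commit G: parents=['A']
commit H: parents=['G']
commit J: parents=['E']
commit O: parents=['J']

Answer: A G E H D J O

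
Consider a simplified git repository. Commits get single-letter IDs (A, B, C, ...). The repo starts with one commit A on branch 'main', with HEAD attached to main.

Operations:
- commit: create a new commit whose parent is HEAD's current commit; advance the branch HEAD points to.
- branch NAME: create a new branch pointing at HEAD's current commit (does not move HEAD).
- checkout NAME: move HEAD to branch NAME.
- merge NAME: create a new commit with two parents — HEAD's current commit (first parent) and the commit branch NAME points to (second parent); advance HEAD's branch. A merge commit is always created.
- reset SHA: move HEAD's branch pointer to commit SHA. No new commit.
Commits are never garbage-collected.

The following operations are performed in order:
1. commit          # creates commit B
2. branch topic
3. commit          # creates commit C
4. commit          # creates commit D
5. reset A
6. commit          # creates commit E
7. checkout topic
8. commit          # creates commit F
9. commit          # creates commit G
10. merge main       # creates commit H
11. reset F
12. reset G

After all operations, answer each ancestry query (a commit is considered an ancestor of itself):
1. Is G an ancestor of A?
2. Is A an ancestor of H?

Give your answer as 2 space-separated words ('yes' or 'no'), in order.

After op 1 (commit): HEAD=main@B [main=B]
After op 2 (branch): HEAD=main@B [main=B topic=B]
After op 3 (commit): HEAD=main@C [main=C topic=B]
After op 4 (commit): HEAD=main@D [main=D topic=B]
After op 5 (reset): HEAD=main@A [main=A topic=B]
After op 6 (commit): HEAD=main@E [main=E topic=B]
After op 7 (checkout): HEAD=topic@B [main=E topic=B]
After op 8 (commit): HEAD=topic@F [main=E topic=F]
After op 9 (commit): HEAD=topic@G [main=E topic=G]
After op 10 (merge): HEAD=topic@H [main=E topic=H]
After op 11 (reset): HEAD=topic@F [main=E topic=F]
After op 12 (reset): HEAD=topic@G [main=E topic=G]
ancestors(A) = {A}; G in? no
ancestors(H) = {A,B,E,F,G,H}; A in? yes

Answer: no yes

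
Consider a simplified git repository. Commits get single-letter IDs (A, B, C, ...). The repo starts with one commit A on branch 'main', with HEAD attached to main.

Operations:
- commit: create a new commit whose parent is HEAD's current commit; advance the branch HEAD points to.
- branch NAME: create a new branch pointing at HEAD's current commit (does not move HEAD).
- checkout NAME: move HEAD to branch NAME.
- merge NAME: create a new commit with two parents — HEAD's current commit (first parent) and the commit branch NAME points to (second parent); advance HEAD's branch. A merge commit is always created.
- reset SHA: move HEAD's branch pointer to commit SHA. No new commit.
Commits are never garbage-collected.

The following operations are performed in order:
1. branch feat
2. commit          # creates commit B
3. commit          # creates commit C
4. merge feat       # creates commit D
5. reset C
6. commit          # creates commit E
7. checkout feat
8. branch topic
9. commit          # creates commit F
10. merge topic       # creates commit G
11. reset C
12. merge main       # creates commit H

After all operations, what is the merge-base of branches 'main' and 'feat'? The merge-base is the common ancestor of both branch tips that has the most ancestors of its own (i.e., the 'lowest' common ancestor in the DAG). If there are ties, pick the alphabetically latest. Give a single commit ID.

Answer: E

Derivation:
After op 1 (branch): HEAD=main@A [feat=A main=A]
After op 2 (commit): HEAD=main@B [feat=A main=B]
After op 3 (commit): HEAD=main@C [feat=A main=C]
After op 4 (merge): HEAD=main@D [feat=A main=D]
After op 5 (reset): HEAD=main@C [feat=A main=C]
After op 6 (commit): HEAD=main@E [feat=A main=E]
After op 7 (checkout): HEAD=feat@A [feat=A main=E]
After op 8 (branch): HEAD=feat@A [feat=A main=E topic=A]
After op 9 (commit): HEAD=feat@F [feat=F main=E topic=A]
After op 10 (merge): HEAD=feat@G [feat=G main=E topic=A]
After op 11 (reset): HEAD=feat@C [feat=C main=E topic=A]
After op 12 (merge): HEAD=feat@H [feat=H main=E topic=A]
ancestors(main=E): ['A', 'B', 'C', 'E']
ancestors(feat=H): ['A', 'B', 'C', 'E', 'H']
common: ['A', 'B', 'C', 'E']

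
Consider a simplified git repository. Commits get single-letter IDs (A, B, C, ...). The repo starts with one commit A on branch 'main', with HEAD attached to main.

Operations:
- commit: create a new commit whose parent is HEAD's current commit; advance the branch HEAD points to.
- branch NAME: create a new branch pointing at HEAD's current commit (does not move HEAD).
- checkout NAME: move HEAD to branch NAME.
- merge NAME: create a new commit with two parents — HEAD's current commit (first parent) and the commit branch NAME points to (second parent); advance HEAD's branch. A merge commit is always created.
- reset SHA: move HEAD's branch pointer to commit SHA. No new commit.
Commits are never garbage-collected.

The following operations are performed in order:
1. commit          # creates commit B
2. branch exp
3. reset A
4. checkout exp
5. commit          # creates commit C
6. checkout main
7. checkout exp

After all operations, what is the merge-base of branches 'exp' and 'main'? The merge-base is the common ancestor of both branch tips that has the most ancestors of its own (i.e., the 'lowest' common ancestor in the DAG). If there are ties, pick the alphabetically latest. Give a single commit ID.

After op 1 (commit): HEAD=main@B [main=B]
After op 2 (branch): HEAD=main@B [exp=B main=B]
After op 3 (reset): HEAD=main@A [exp=B main=A]
After op 4 (checkout): HEAD=exp@B [exp=B main=A]
After op 5 (commit): HEAD=exp@C [exp=C main=A]
After op 6 (checkout): HEAD=main@A [exp=C main=A]
After op 7 (checkout): HEAD=exp@C [exp=C main=A]
ancestors(exp=C): ['A', 'B', 'C']
ancestors(main=A): ['A']
common: ['A']

Answer: A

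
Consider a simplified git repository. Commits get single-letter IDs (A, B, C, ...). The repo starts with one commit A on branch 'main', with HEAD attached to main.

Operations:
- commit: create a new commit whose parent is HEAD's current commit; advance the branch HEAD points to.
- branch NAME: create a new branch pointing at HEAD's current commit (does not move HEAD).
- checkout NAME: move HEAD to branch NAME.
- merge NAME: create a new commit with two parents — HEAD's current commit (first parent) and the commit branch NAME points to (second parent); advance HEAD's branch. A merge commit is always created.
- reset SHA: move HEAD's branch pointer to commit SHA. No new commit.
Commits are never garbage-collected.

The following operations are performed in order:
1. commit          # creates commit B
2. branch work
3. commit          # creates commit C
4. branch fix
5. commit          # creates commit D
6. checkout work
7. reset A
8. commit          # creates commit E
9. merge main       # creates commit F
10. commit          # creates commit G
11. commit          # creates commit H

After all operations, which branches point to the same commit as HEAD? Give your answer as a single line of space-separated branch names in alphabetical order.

After op 1 (commit): HEAD=main@B [main=B]
After op 2 (branch): HEAD=main@B [main=B work=B]
After op 3 (commit): HEAD=main@C [main=C work=B]
After op 4 (branch): HEAD=main@C [fix=C main=C work=B]
After op 5 (commit): HEAD=main@D [fix=C main=D work=B]
After op 6 (checkout): HEAD=work@B [fix=C main=D work=B]
After op 7 (reset): HEAD=work@A [fix=C main=D work=A]
After op 8 (commit): HEAD=work@E [fix=C main=D work=E]
After op 9 (merge): HEAD=work@F [fix=C main=D work=F]
After op 10 (commit): HEAD=work@G [fix=C main=D work=G]
After op 11 (commit): HEAD=work@H [fix=C main=D work=H]

Answer: work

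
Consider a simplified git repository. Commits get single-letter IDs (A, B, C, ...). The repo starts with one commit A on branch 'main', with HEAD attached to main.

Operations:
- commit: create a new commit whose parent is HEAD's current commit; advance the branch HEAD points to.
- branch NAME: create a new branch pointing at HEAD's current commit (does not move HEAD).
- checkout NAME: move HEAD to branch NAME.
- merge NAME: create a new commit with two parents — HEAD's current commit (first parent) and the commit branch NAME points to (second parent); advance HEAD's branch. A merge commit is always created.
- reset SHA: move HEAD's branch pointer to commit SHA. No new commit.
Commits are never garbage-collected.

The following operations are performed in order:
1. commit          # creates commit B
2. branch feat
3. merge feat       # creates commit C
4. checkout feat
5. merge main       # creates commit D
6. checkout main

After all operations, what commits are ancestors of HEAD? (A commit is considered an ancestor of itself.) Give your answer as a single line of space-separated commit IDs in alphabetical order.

Answer: A B C

Derivation:
After op 1 (commit): HEAD=main@B [main=B]
After op 2 (branch): HEAD=main@B [feat=B main=B]
After op 3 (merge): HEAD=main@C [feat=B main=C]
After op 4 (checkout): HEAD=feat@B [feat=B main=C]
After op 5 (merge): HEAD=feat@D [feat=D main=C]
After op 6 (checkout): HEAD=main@C [feat=D main=C]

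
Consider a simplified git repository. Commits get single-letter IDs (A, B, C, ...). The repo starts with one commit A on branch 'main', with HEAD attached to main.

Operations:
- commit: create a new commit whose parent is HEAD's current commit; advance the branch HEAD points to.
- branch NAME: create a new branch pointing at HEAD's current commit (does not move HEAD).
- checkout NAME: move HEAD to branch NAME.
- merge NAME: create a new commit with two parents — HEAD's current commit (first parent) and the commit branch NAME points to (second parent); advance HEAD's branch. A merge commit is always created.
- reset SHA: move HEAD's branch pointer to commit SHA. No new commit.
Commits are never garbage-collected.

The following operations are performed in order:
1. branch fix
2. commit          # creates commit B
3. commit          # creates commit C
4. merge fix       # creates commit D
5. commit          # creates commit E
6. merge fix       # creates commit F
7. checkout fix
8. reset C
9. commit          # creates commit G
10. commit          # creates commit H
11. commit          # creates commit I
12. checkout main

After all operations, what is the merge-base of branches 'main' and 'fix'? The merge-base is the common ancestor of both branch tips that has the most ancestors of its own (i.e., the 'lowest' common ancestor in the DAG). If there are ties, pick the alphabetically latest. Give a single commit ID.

Answer: C

Derivation:
After op 1 (branch): HEAD=main@A [fix=A main=A]
After op 2 (commit): HEAD=main@B [fix=A main=B]
After op 3 (commit): HEAD=main@C [fix=A main=C]
After op 4 (merge): HEAD=main@D [fix=A main=D]
After op 5 (commit): HEAD=main@E [fix=A main=E]
After op 6 (merge): HEAD=main@F [fix=A main=F]
After op 7 (checkout): HEAD=fix@A [fix=A main=F]
After op 8 (reset): HEAD=fix@C [fix=C main=F]
After op 9 (commit): HEAD=fix@G [fix=G main=F]
After op 10 (commit): HEAD=fix@H [fix=H main=F]
After op 11 (commit): HEAD=fix@I [fix=I main=F]
After op 12 (checkout): HEAD=main@F [fix=I main=F]
ancestors(main=F): ['A', 'B', 'C', 'D', 'E', 'F']
ancestors(fix=I): ['A', 'B', 'C', 'G', 'H', 'I']
common: ['A', 'B', 'C']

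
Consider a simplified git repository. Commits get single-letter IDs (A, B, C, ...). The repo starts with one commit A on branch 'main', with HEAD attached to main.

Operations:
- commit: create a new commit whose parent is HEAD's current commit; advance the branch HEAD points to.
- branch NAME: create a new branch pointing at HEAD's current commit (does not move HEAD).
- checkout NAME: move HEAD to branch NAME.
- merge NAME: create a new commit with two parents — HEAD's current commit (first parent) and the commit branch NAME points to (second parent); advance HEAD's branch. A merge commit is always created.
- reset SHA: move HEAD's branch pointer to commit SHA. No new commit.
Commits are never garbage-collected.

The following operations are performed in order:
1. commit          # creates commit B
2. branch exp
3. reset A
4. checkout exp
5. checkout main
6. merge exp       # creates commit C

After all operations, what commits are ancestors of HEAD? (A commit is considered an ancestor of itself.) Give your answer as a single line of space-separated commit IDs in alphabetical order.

After op 1 (commit): HEAD=main@B [main=B]
After op 2 (branch): HEAD=main@B [exp=B main=B]
After op 3 (reset): HEAD=main@A [exp=B main=A]
After op 4 (checkout): HEAD=exp@B [exp=B main=A]
After op 5 (checkout): HEAD=main@A [exp=B main=A]
After op 6 (merge): HEAD=main@C [exp=B main=C]

Answer: A B C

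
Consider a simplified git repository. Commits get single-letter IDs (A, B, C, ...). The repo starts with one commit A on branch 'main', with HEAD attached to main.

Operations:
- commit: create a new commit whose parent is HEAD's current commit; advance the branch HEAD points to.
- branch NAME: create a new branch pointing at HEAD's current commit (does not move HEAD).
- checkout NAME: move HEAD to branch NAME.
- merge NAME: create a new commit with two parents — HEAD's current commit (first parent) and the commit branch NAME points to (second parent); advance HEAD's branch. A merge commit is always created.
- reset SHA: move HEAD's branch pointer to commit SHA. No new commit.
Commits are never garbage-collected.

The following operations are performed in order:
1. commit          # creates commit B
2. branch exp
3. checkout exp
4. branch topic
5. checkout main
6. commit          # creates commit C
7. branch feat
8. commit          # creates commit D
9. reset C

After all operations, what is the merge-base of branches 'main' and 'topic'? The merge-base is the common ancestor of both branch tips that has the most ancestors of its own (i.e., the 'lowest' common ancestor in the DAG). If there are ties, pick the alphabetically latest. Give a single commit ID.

After op 1 (commit): HEAD=main@B [main=B]
After op 2 (branch): HEAD=main@B [exp=B main=B]
After op 3 (checkout): HEAD=exp@B [exp=B main=B]
After op 4 (branch): HEAD=exp@B [exp=B main=B topic=B]
After op 5 (checkout): HEAD=main@B [exp=B main=B topic=B]
After op 6 (commit): HEAD=main@C [exp=B main=C topic=B]
After op 7 (branch): HEAD=main@C [exp=B feat=C main=C topic=B]
After op 8 (commit): HEAD=main@D [exp=B feat=C main=D topic=B]
After op 9 (reset): HEAD=main@C [exp=B feat=C main=C topic=B]
ancestors(main=C): ['A', 'B', 'C']
ancestors(topic=B): ['A', 'B']
common: ['A', 'B']

Answer: B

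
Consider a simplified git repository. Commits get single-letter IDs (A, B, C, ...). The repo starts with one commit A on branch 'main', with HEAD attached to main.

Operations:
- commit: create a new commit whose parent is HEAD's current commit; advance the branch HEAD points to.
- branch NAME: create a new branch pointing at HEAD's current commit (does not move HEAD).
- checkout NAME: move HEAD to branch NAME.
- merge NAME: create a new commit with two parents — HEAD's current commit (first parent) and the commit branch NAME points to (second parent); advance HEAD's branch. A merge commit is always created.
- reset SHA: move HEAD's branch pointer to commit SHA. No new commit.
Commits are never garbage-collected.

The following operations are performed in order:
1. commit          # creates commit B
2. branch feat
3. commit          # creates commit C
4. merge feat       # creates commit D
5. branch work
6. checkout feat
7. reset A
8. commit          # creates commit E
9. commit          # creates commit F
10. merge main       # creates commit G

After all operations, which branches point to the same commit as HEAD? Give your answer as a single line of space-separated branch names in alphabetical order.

Answer: feat

Derivation:
After op 1 (commit): HEAD=main@B [main=B]
After op 2 (branch): HEAD=main@B [feat=B main=B]
After op 3 (commit): HEAD=main@C [feat=B main=C]
After op 4 (merge): HEAD=main@D [feat=B main=D]
After op 5 (branch): HEAD=main@D [feat=B main=D work=D]
After op 6 (checkout): HEAD=feat@B [feat=B main=D work=D]
After op 7 (reset): HEAD=feat@A [feat=A main=D work=D]
After op 8 (commit): HEAD=feat@E [feat=E main=D work=D]
After op 9 (commit): HEAD=feat@F [feat=F main=D work=D]
After op 10 (merge): HEAD=feat@G [feat=G main=D work=D]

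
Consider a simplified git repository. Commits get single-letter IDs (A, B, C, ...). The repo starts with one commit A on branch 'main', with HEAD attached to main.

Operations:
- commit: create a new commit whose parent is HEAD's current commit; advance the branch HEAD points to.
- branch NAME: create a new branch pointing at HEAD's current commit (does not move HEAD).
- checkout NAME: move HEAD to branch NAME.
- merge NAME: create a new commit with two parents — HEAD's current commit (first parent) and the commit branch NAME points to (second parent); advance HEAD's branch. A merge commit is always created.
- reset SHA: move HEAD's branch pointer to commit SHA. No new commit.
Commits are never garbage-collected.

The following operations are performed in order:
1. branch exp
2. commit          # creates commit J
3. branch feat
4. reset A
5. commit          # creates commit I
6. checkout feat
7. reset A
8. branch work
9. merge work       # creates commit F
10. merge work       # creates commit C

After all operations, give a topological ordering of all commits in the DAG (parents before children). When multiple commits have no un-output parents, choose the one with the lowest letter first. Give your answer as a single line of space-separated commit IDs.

After op 1 (branch): HEAD=main@A [exp=A main=A]
After op 2 (commit): HEAD=main@J [exp=A main=J]
After op 3 (branch): HEAD=main@J [exp=A feat=J main=J]
After op 4 (reset): HEAD=main@A [exp=A feat=J main=A]
After op 5 (commit): HEAD=main@I [exp=A feat=J main=I]
After op 6 (checkout): HEAD=feat@J [exp=A feat=J main=I]
After op 7 (reset): HEAD=feat@A [exp=A feat=A main=I]
After op 8 (branch): HEAD=feat@A [exp=A feat=A main=I work=A]
After op 9 (merge): HEAD=feat@F [exp=A feat=F main=I work=A]
After op 10 (merge): HEAD=feat@C [exp=A feat=C main=I work=A]
commit A: parents=[]
commit C: parents=['F', 'A']
commit F: parents=['A', 'A']
commit I: parents=['A']
commit J: parents=['A']

Answer: A F C I J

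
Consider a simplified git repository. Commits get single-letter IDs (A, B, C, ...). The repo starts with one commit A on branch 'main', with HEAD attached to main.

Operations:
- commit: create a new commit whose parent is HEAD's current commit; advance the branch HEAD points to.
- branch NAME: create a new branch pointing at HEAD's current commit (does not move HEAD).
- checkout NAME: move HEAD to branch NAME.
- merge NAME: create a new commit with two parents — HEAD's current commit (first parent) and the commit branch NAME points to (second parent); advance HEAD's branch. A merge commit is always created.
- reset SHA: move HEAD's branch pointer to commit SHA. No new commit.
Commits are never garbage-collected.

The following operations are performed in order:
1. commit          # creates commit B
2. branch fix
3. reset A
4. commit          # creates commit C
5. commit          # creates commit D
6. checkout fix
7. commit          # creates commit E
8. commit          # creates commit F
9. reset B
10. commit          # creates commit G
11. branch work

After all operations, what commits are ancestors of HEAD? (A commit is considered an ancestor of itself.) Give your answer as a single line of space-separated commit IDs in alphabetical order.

After op 1 (commit): HEAD=main@B [main=B]
After op 2 (branch): HEAD=main@B [fix=B main=B]
After op 3 (reset): HEAD=main@A [fix=B main=A]
After op 4 (commit): HEAD=main@C [fix=B main=C]
After op 5 (commit): HEAD=main@D [fix=B main=D]
After op 6 (checkout): HEAD=fix@B [fix=B main=D]
After op 7 (commit): HEAD=fix@E [fix=E main=D]
After op 8 (commit): HEAD=fix@F [fix=F main=D]
After op 9 (reset): HEAD=fix@B [fix=B main=D]
After op 10 (commit): HEAD=fix@G [fix=G main=D]
After op 11 (branch): HEAD=fix@G [fix=G main=D work=G]

Answer: A B G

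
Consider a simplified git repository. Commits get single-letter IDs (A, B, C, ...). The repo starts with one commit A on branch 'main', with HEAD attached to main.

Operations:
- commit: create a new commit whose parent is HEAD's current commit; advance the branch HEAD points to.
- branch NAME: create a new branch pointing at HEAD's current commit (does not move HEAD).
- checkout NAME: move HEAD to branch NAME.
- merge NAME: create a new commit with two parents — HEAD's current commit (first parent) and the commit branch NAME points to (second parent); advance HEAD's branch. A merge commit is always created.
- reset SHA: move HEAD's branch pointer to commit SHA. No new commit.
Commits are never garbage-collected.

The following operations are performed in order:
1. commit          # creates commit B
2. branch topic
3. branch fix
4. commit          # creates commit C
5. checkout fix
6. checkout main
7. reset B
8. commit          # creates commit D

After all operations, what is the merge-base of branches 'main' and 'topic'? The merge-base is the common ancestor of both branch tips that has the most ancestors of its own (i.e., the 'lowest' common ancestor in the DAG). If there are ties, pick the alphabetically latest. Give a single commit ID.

After op 1 (commit): HEAD=main@B [main=B]
After op 2 (branch): HEAD=main@B [main=B topic=B]
After op 3 (branch): HEAD=main@B [fix=B main=B topic=B]
After op 4 (commit): HEAD=main@C [fix=B main=C topic=B]
After op 5 (checkout): HEAD=fix@B [fix=B main=C topic=B]
After op 6 (checkout): HEAD=main@C [fix=B main=C topic=B]
After op 7 (reset): HEAD=main@B [fix=B main=B topic=B]
After op 8 (commit): HEAD=main@D [fix=B main=D topic=B]
ancestors(main=D): ['A', 'B', 'D']
ancestors(topic=B): ['A', 'B']
common: ['A', 'B']

Answer: B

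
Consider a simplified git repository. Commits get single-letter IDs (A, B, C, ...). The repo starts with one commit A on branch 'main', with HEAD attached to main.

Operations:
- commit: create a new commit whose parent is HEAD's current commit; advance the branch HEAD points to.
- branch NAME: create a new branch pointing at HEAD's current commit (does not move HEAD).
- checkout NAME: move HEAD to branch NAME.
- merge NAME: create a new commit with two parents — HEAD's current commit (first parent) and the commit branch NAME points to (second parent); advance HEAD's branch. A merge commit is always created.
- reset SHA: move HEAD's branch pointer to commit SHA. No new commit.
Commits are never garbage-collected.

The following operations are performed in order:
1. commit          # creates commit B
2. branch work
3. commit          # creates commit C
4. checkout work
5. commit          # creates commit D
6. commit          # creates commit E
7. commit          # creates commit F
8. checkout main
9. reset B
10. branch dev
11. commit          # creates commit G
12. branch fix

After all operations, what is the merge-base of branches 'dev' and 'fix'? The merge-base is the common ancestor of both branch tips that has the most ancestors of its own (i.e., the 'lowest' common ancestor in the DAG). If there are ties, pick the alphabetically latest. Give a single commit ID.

After op 1 (commit): HEAD=main@B [main=B]
After op 2 (branch): HEAD=main@B [main=B work=B]
After op 3 (commit): HEAD=main@C [main=C work=B]
After op 4 (checkout): HEAD=work@B [main=C work=B]
After op 5 (commit): HEAD=work@D [main=C work=D]
After op 6 (commit): HEAD=work@E [main=C work=E]
After op 7 (commit): HEAD=work@F [main=C work=F]
After op 8 (checkout): HEAD=main@C [main=C work=F]
After op 9 (reset): HEAD=main@B [main=B work=F]
After op 10 (branch): HEAD=main@B [dev=B main=B work=F]
After op 11 (commit): HEAD=main@G [dev=B main=G work=F]
After op 12 (branch): HEAD=main@G [dev=B fix=G main=G work=F]
ancestors(dev=B): ['A', 'B']
ancestors(fix=G): ['A', 'B', 'G']
common: ['A', 'B']

Answer: B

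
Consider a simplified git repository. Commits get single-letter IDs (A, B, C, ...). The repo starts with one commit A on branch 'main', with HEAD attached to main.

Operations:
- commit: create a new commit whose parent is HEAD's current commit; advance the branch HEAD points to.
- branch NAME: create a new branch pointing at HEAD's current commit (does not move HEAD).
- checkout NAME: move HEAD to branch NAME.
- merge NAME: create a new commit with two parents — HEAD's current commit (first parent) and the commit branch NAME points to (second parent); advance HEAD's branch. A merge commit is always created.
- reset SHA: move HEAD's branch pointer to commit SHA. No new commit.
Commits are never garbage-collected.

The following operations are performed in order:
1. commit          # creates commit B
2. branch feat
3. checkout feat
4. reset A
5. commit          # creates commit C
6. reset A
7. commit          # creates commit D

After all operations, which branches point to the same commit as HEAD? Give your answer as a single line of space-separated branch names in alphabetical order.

Answer: feat

Derivation:
After op 1 (commit): HEAD=main@B [main=B]
After op 2 (branch): HEAD=main@B [feat=B main=B]
After op 3 (checkout): HEAD=feat@B [feat=B main=B]
After op 4 (reset): HEAD=feat@A [feat=A main=B]
After op 5 (commit): HEAD=feat@C [feat=C main=B]
After op 6 (reset): HEAD=feat@A [feat=A main=B]
After op 7 (commit): HEAD=feat@D [feat=D main=B]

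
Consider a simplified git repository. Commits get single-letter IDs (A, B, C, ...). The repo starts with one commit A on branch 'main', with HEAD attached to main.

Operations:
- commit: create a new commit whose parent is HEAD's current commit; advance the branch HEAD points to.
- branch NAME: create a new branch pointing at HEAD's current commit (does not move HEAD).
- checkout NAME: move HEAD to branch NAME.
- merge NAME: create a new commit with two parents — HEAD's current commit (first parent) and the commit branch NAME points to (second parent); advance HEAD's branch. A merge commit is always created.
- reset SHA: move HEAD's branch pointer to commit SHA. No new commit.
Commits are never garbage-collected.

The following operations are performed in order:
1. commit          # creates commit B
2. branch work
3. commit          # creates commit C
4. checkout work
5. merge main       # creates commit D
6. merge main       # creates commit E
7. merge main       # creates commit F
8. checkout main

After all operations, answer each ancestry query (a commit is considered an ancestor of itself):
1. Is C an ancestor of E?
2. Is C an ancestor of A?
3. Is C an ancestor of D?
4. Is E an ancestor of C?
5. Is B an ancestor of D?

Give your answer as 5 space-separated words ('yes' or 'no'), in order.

Answer: yes no yes no yes

Derivation:
After op 1 (commit): HEAD=main@B [main=B]
After op 2 (branch): HEAD=main@B [main=B work=B]
After op 3 (commit): HEAD=main@C [main=C work=B]
After op 4 (checkout): HEAD=work@B [main=C work=B]
After op 5 (merge): HEAD=work@D [main=C work=D]
After op 6 (merge): HEAD=work@E [main=C work=E]
After op 7 (merge): HEAD=work@F [main=C work=F]
After op 8 (checkout): HEAD=main@C [main=C work=F]
ancestors(E) = {A,B,C,D,E}; C in? yes
ancestors(A) = {A}; C in? no
ancestors(D) = {A,B,C,D}; C in? yes
ancestors(C) = {A,B,C}; E in? no
ancestors(D) = {A,B,C,D}; B in? yes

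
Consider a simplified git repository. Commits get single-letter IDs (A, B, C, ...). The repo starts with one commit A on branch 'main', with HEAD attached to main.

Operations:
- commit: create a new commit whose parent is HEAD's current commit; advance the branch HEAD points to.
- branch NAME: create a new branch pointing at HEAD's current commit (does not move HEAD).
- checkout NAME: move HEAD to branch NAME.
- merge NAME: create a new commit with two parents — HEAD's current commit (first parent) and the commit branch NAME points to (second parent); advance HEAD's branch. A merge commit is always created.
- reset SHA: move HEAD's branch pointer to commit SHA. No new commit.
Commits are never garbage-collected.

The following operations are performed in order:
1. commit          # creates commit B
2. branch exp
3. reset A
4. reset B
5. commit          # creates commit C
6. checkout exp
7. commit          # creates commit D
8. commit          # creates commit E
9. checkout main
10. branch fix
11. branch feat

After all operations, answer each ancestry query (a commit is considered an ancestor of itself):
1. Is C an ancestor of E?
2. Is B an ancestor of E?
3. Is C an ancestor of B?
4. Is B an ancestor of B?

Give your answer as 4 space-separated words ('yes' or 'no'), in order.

After op 1 (commit): HEAD=main@B [main=B]
After op 2 (branch): HEAD=main@B [exp=B main=B]
After op 3 (reset): HEAD=main@A [exp=B main=A]
After op 4 (reset): HEAD=main@B [exp=B main=B]
After op 5 (commit): HEAD=main@C [exp=B main=C]
After op 6 (checkout): HEAD=exp@B [exp=B main=C]
After op 7 (commit): HEAD=exp@D [exp=D main=C]
After op 8 (commit): HEAD=exp@E [exp=E main=C]
After op 9 (checkout): HEAD=main@C [exp=E main=C]
After op 10 (branch): HEAD=main@C [exp=E fix=C main=C]
After op 11 (branch): HEAD=main@C [exp=E feat=C fix=C main=C]
ancestors(E) = {A,B,D,E}; C in? no
ancestors(E) = {A,B,D,E}; B in? yes
ancestors(B) = {A,B}; C in? no
ancestors(B) = {A,B}; B in? yes

Answer: no yes no yes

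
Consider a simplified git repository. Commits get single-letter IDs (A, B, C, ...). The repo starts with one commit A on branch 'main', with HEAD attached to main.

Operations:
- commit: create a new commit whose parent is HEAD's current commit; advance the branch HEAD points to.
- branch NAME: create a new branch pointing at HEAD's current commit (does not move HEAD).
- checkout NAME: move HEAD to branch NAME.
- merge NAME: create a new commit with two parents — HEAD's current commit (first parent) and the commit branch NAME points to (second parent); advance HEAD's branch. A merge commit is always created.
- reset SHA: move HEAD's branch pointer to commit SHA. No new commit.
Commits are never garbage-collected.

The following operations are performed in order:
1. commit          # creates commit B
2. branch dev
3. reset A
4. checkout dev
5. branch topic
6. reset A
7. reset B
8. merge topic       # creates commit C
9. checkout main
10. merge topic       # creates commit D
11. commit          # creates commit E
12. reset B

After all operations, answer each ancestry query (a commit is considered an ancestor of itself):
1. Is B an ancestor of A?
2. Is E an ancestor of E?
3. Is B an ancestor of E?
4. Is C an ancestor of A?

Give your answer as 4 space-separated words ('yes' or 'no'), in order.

Answer: no yes yes no

Derivation:
After op 1 (commit): HEAD=main@B [main=B]
After op 2 (branch): HEAD=main@B [dev=B main=B]
After op 3 (reset): HEAD=main@A [dev=B main=A]
After op 4 (checkout): HEAD=dev@B [dev=B main=A]
After op 5 (branch): HEAD=dev@B [dev=B main=A topic=B]
After op 6 (reset): HEAD=dev@A [dev=A main=A topic=B]
After op 7 (reset): HEAD=dev@B [dev=B main=A topic=B]
After op 8 (merge): HEAD=dev@C [dev=C main=A topic=B]
After op 9 (checkout): HEAD=main@A [dev=C main=A topic=B]
After op 10 (merge): HEAD=main@D [dev=C main=D topic=B]
After op 11 (commit): HEAD=main@E [dev=C main=E topic=B]
After op 12 (reset): HEAD=main@B [dev=C main=B topic=B]
ancestors(A) = {A}; B in? no
ancestors(E) = {A,B,D,E}; E in? yes
ancestors(E) = {A,B,D,E}; B in? yes
ancestors(A) = {A}; C in? no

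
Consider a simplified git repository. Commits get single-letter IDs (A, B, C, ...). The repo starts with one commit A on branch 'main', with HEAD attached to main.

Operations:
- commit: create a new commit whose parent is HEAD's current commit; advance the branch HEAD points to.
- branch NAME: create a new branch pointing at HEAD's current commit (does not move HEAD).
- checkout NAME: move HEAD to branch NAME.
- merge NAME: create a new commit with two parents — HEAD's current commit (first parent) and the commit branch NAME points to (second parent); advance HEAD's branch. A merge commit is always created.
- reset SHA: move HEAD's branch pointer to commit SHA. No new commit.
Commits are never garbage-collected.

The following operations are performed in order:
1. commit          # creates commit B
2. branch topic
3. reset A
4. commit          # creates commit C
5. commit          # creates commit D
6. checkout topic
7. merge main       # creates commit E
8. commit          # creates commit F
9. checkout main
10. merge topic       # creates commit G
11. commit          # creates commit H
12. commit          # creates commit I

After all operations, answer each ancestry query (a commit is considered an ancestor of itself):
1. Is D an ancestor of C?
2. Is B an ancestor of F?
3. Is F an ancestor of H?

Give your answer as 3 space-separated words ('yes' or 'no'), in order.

After op 1 (commit): HEAD=main@B [main=B]
After op 2 (branch): HEAD=main@B [main=B topic=B]
After op 3 (reset): HEAD=main@A [main=A topic=B]
After op 4 (commit): HEAD=main@C [main=C topic=B]
After op 5 (commit): HEAD=main@D [main=D topic=B]
After op 6 (checkout): HEAD=topic@B [main=D topic=B]
After op 7 (merge): HEAD=topic@E [main=D topic=E]
After op 8 (commit): HEAD=topic@F [main=D topic=F]
After op 9 (checkout): HEAD=main@D [main=D topic=F]
After op 10 (merge): HEAD=main@G [main=G topic=F]
After op 11 (commit): HEAD=main@H [main=H topic=F]
After op 12 (commit): HEAD=main@I [main=I topic=F]
ancestors(C) = {A,C}; D in? no
ancestors(F) = {A,B,C,D,E,F}; B in? yes
ancestors(H) = {A,B,C,D,E,F,G,H}; F in? yes

Answer: no yes yes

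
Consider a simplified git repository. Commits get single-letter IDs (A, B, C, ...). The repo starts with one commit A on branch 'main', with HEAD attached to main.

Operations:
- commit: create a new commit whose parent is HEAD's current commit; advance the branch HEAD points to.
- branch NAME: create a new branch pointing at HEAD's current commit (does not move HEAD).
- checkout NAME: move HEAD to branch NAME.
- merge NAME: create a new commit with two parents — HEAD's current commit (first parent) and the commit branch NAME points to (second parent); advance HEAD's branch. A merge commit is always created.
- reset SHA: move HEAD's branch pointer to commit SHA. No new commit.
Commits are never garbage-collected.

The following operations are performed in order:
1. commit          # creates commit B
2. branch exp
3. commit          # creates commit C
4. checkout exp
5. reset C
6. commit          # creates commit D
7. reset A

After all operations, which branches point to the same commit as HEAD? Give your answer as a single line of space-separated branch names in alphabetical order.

Answer: exp

Derivation:
After op 1 (commit): HEAD=main@B [main=B]
After op 2 (branch): HEAD=main@B [exp=B main=B]
After op 3 (commit): HEAD=main@C [exp=B main=C]
After op 4 (checkout): HEAD=exp@B [exp=B main=C]
After op 5 (reset): HEAD=exp@C [exp=C main=C]
After op 6 (commit): HEAD=exp@D [exp=D main=C]
After op 7 (reset): HEAD=exp@A [exp=A main=C]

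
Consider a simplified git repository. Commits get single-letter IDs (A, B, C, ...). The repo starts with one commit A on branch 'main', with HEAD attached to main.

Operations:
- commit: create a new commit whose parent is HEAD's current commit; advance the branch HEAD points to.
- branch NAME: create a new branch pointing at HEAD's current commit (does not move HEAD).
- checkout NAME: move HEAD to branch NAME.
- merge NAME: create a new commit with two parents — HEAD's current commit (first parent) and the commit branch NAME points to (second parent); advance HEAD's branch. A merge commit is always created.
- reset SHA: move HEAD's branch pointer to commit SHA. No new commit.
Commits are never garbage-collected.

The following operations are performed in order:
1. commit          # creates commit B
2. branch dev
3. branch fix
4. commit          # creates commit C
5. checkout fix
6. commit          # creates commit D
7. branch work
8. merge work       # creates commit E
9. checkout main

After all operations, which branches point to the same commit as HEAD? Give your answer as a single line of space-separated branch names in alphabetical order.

Answer: main

Derivation:
After op 1 (commit): HEAD=main@B [main=B]
After op 2 (branch): HEAD=main@B [dev=B main=B]
After op 3 (branch): HEAD=main@B [dev=B fix=B main=B]
After op 4 (commit): HEAD=main@C [dev=B fix=B main=C]
After op 5 (checkout): HEAD=fix@B [dev=B fix=B main=C]
After op 6 (commit): HEAD=fix@D [dev=B fix=D main=C]
After op 7 (branch): HEAD=fix@D [dev=B fix=D main=C work=D]
After op 8 (merge): HEAD=fix@E [dev=B fix=E main=C work=D]
After op 9 (checkout): HEAD=main@C [dev=B fix=E main=C work=D]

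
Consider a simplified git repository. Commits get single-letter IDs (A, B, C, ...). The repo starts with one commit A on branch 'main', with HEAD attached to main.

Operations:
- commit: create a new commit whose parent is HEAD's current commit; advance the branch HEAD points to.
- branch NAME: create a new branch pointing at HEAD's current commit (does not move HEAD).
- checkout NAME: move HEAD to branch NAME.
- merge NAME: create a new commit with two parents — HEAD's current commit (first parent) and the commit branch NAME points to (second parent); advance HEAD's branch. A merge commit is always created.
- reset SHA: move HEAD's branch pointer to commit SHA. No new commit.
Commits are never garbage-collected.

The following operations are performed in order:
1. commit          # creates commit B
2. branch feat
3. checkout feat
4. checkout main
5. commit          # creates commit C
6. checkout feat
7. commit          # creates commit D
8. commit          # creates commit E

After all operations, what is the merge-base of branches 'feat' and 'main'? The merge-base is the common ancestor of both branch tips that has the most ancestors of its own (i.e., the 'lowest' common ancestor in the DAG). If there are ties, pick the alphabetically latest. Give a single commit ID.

Answer: B

Derivation:
After op 1 (commit): HEAD=main@B [main=B]
After op 2 (branch): HEAD=main@B [feat=B main=B]
After op 3 (checkout): HEAD=feat@B [feat=B main=B]
After op 4 (checkout): HEAD=main@B [feat=B main=B]
After op 5 (commit): HEAD=main@C [feat=B main=C]
After op 6 (checkout): HEAD=feat@B [feat=B main=C]
After op 7 (commit): HEAD=feat@D [feat=D main=C]
After op 8 (commit): HEAD=feat@E [feat=E main=C]
ancestors(feat=E): ['A', 'B', 'D', 'E']
ancestors(main=C): ['A', 'B', 'C']
common: ['A', 'B']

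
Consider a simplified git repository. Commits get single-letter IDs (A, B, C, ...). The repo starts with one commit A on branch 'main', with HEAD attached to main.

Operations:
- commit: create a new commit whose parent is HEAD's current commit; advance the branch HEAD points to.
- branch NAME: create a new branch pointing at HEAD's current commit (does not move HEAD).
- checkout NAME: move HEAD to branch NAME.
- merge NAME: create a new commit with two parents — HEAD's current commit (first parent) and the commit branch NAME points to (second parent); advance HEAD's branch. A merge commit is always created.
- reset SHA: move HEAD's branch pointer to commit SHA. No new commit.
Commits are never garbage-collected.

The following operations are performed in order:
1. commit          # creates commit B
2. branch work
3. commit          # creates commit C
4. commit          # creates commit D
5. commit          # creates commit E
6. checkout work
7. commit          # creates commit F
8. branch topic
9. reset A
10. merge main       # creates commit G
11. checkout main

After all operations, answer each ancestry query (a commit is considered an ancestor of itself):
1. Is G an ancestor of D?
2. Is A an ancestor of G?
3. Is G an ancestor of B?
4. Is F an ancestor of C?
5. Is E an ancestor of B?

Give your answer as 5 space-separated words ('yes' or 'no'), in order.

Answer: no yes no no no

Derivation:
After op 1 (commit): HEAD=main@B [main=B]
After op 2 (branch): HEAD=main@B [main=B work=B]
After op 3 (commit): HEAD=main@C [main=C work=B]
After op 4 (commit): HEAD=main@D [main=D work=B]
After op 5 (commit): HEAD=main@E [main=E work=B]
After op 6 (checkout): HEAD=work@B [main=E work=B]
After op 7 (commit): HEAD=work@F [main=E work=F]
After op 8 (branch): HEAD=work@F [main=E topic=F work=F]
After op 9 (reset): HEAD=work@A [main=E topic=F work=A]
After op 10 (merge): HEAD=work@G [main=E topic=F work=G]
After op 11 (checkout): HEAD=main@E [main=E topic=F work=G]
ancestors(D) = {A,B,C,D}; G in? no
ancestors(G) = {A,B,C,D,E,G}; A in? yes
ancestors(B) = {A,B}; G in? no
ancestors(C) = {A,B,C}; F in? no
ancestors(B) = {A,B}; E in? no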